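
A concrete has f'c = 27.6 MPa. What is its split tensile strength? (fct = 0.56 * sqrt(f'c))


fct = 0.56 * sqrt(27.6)
= 0.56 * 5.254
= 2.942 MPa

2.942


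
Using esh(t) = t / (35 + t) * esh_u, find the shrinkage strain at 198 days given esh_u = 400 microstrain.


esh(198) = 198 / (35 + 198) * 400
= 198 / 233 * 400
= 339.9 microstrain

339.9


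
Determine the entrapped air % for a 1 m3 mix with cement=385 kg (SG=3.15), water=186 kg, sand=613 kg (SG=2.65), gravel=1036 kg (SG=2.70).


Vol cement = 385 / (3.15 * 1000) = 0.122222 m3
Vol water = 186 / 1000 = 0.186 m3
Vol sand = 613 / (2.65 * 1000) = 0.231321 m3
Vol gravel = 1036 / (2.70 * 1000) = 0.383704 m3
Total solid + water volume = 0.923247 m3
Air = (1 - 0.923247) * 100 = 7.68%

7.68


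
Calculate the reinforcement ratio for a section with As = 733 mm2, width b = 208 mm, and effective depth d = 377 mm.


rho = As / (b * d)
= 733 / (208 * 377)
= 0.0093

0.0093


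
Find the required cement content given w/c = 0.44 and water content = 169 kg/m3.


Cement = water / (w/c)
= 169 / 0.44
= 384.1 kg/m3

384.1


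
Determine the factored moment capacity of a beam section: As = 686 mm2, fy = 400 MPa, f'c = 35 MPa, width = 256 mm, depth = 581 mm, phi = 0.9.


a = As * fy / (0.85 * f'c * b)
= 686 * 400 / (0.85 * 35 * 256)
= 36.0294 mm
Mn = As * fy * (d - a/2) / 10^6
= 154.4832 kN-m
phi*Mn = 0.9 * 154.4832 = 139.03 kN-m

139.03


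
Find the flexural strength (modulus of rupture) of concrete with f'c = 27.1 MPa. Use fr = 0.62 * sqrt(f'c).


fr = 0.62 * sqrt(27.1)
= 3.228 MPa

3.228


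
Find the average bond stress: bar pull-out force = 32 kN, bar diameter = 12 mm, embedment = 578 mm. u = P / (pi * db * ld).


u = P / (pi * db * ld)
= 32 * 1000 / (pi * 12 * 578)
= 1.469 MPa

1.469


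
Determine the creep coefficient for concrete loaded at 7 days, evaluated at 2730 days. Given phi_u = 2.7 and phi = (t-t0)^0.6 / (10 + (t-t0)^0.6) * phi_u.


dt = 2730 - 7 = 2723
phi = 2723^0.6 / (10 + 2723^0.6) * 2.7
= 2.484

2.484


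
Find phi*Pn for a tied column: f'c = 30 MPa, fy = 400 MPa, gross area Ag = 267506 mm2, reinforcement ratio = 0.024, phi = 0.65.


Ast = rho * Ag = 0.024 * 267506 = 6420.144 mm2
phi*Pn = 0.65 * 0.80 * (0.85 * 30 * (267506 - 6420.144) + 400 * 6420.144) / 1000
= 4797.39 kN

4797.39


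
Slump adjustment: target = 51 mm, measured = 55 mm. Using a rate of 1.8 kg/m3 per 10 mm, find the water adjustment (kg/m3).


Difference = 51 - 55 = -4 mm
Water adjustment = -4 * 1.8 / 10 = -0.7 kg/m3

-0.7


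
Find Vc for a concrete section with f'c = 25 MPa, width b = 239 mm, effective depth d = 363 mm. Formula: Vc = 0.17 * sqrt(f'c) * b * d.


Vc = 0.17 * sqrt(25) * 239 * 363 / 1000
= 73.74 kN

73.74


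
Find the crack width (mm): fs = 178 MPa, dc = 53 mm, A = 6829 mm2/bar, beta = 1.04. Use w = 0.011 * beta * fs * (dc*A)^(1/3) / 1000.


w = 0.011 * beta * fs * (dc * A)^(1/3) / 1000
= 0.011 * 1.04 * 178 * (53 * 6829)^(1/3) / 1000
= 0.145 mm

0.145


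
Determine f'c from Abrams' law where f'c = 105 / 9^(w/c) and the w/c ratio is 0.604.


f'c = 105 / 9^0.604
= 105 / 3.77
= 27.85 MPa

27.85


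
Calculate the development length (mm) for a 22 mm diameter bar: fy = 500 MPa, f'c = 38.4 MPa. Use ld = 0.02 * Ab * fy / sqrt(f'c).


Ab = pi * 22^2 / 4 = 380.133 mm2
ld = 0.02 * 380.133 * 500 / sqrt(38.4)
= 613.4 mm

613.4


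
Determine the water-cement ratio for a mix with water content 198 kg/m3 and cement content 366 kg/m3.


w/c = water / cement
w/c = 198 / 366 = 0.541

0.541


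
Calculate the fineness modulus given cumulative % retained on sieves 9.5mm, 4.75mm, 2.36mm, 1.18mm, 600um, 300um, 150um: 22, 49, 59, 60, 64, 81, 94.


FM = sum(cumulative % retained) / 100
= 429 / 100
= 4.29

4.29


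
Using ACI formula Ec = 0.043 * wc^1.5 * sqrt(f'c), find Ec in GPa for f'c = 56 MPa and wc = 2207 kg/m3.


Ec = 0.043 * 2207^1.5 * sqrt(56) / 1000
= 33.36 GPa

33.36


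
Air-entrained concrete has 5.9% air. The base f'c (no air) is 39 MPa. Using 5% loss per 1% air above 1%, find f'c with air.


Strength loss = (5.9 - 1) * 5 = 24.5%
f'c = 39 * (1 - 24.5/100)
= 29.45 MPa

29.45


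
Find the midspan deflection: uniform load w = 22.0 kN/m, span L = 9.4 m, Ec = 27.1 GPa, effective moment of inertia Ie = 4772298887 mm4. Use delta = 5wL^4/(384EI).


Convert: L = 9.4 m = 9400 mm, Ec = 27.1 GPa = 27100 MPa
delta = 5 * 22.0 * 9400^4 / (384 * 27100 * 4772298887)
= 17.29 mm

17.29


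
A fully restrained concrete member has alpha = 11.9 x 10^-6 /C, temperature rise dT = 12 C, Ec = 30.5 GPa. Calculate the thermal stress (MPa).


sigma = alpha * dT * Ec
= 11.9e-6 * 12 * 30.5 * 1000
= 4.355 MPa

4.355


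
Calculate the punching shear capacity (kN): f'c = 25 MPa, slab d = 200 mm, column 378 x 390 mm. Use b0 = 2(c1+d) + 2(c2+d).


b0 = 2*(378 + 200) + 2*(390 + 200) = 2336 mm
Vc = 0.33 * sqrt(25) * 2336 * 200 / 1000
= 770.88 kN

770.88


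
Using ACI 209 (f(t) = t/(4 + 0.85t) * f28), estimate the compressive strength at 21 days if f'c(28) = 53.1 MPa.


f(21) = 21 / (4 + 0.85 * 21) * 53.1
= 21 / 21.85 * 53.1
= 51.03 MPa

51.03


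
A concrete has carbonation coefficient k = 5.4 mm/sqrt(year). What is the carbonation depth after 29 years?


depth = k * sqrt(t)
= 5.4 * sqrt(29)
= 29.08 mm

29.08


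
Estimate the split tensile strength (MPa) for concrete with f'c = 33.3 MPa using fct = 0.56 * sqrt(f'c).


fct = 0.56 * sqrt(33.3)
= 0.56 * 5.771
= 3.232 MPa

3.232


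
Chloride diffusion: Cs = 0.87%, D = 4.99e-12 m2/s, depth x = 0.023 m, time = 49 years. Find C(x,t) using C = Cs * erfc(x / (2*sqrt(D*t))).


t_seconds = 49 * 365.25 * 24 * 3600 = 1546322400.0 s
arg = 0.023 / (2 * sqrt(4.99e-12 * 1546322400.0))
= 0.1309
erfc(0.1309) = 0.8531
C = 0.87 * 0.8531 = 0.7422%

0.7422


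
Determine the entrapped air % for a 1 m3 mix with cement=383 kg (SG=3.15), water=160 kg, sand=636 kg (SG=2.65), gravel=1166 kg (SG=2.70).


Vol cement = 383 / (3.15 * 1000) = 0.121587 m3
Vol water = 160 / 1000 = 0.16 m3
Vol sand = 636 / (2.65 * 1000) = 0.24 m3
Vol gravel = 1166 / (2.70 * 1000) = 0.431852 m3
Total solid + water volume = 0.953439 m3
Air = (1 - 0.953439) * 100 = 4.66%

4.66


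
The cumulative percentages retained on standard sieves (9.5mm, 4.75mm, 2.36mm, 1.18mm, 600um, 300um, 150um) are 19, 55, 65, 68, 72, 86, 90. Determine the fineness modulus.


FM = sum(cumulative % retained) / 100
= 455 / 100
= 4.55

4.55


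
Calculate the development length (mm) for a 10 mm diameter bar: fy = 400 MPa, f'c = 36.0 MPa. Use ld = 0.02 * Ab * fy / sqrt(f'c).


Ab = pi * 10^2 / 4 = 78.54 mm2
ld = 0.02 * 78.54 * 400 / sqrt(36.0)
= 104.7 mm

104.7


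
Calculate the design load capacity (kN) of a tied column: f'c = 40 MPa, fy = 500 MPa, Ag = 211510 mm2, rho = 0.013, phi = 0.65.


Ast = rho * Ag = 0.013 * 211510 = 2749.63 mm2
phi*Pn = 0.65 * 0.80 * (0.85 * 40 * (211510 - 2749.63) + 500 * 2749.63) / 1000
= 4405.79 kN

4405.79


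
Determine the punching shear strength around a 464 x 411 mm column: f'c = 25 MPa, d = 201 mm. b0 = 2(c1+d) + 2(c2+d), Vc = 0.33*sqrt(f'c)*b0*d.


b0 = 2*(464 + 201) + 2*(411 + 201) = 2554 mm
Vc = 0.33 * sqrt(25) * 2554 * 201 / 1000
= 847.03 kN

847.03


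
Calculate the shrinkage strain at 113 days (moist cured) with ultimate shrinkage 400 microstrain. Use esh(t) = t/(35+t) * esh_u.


esh(113) = 113 / (35 + 113) * 400
= 113 / 148 * 400
= 305.4 microstrain

305.4


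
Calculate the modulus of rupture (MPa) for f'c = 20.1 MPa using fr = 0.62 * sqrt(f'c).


fr = 0.62 * sqrt(20.1)
= 2.78 MPa

2.78


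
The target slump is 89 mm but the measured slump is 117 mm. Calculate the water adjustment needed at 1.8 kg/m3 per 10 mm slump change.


Difference = 89 - 117 = -28 mm
Water adjustment = -28 * 1.8 / 10 = -5.0 kg/m3

-5.0


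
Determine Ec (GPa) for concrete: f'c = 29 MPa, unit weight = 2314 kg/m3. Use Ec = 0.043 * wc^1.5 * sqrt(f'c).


Ec = 0.043 * 2314^1.5 * sqrt(29) / 1000
= 25.78 GPa

25.78


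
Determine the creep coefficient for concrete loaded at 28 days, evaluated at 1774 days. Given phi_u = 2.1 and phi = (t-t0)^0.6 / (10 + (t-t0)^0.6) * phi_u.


dt = 1774 - 28 = 1746
phi = 1746^0.6 / (10 + 1746^0.6) * 2.1
= 1.886

1.886


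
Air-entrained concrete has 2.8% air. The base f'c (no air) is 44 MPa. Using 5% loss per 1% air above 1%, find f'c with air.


Strength loss = (2.8 - 1) * 5 = 9.0%
f'c = 44 * (1 - 9.0/100)
= 40.04 MPa

40.04


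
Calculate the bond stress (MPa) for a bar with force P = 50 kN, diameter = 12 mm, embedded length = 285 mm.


u = P / (pi * db * ld)
= 50 * 1000 / (pi * 12 * 285)
= 4.654 MPa

4.654


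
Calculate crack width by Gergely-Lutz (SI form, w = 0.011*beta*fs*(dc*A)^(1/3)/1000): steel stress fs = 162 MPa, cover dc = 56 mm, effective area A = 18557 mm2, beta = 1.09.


w = 0.011 * beta * fs * (dc * A)^(1/3) / 1000
= 0.011 * 1.09 * 162 * (56 * 18557)^(1/3) / 1000
= 0.197 mm

0.197


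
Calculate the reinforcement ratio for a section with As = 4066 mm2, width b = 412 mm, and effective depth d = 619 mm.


rho = As / (b * d)
= 4066 / (412 * 619)
= 0.0159

0.0159


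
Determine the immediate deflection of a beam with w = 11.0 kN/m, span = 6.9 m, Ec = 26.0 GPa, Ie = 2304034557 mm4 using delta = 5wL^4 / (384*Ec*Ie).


Convert: L = 6.9 m = 6900 mm, Ec = 26.0 GPa = 26000 MPa
delta = 5 * 11.0 * 6900^4 / (384 * 26000 * 2304034557)
= 5.42 mm

5.42


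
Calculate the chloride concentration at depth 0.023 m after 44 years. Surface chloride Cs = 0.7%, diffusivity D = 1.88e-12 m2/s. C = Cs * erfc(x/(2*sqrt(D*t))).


t_seconds = 44 * 365.25 * 24 * 3600 = 1388534400.0 s
arg = 0.023 / (2 * sqrt(1.88e-12 * 1388534400.0))
= 0.2251
erfc(0.2251) = 0.7502
C = 0.7 * 0.7502 = 0.5252%

0.5252


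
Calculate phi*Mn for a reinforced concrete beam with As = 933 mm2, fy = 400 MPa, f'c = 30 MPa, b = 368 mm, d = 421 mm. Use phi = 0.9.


a = As * fy / (0.85 * f'c * b)
= 933 * 400 / (0.85 * 30 * 368)
= 39.7698 mm
Mn = As * fy * (d - a/2) / 10^6
= 149.6962 kN-m
phi*Mn = 0.9 * 149.6962 = 134.73 kN-m

134.73


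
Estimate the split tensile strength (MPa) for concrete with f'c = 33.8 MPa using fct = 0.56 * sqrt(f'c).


fct = 0.56 * sqrt(33.8)
= 0.56 * 5.814
= 3.256 MPa

3.256


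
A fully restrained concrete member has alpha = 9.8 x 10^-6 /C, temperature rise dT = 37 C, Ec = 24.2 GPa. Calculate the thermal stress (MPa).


sigma = alpha * dT * Ec
= 9.8e-6 * 37 * 24.2 * 1000
= 8.775 MPa

8.775


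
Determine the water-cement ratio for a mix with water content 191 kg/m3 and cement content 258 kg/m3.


w/c = water / cement
w/c = 191 / 258 = 0.74

0.74


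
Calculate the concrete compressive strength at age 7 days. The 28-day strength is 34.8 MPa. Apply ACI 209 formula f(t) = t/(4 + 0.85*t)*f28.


f(7) = 7 / (4 + 0.85 * 7) * 34.8
= 7 / 9.95 * 34.8
= 24.48 MPa

24.48


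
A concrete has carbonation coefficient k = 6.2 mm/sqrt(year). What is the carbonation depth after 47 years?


depth = k * sqrt(t)
= 6.2 * sqrt(47)
= 42.51 mm

42.51


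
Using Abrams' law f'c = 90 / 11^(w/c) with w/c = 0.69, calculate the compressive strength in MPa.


f'c = 90 / 11^0.69
= 90 / 5.231
= 17.21 MPa

17.21


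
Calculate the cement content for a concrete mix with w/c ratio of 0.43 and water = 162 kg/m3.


Cement = water / (w/c)
= 162 / 0.43
= 376.7 kg/m3

376.7


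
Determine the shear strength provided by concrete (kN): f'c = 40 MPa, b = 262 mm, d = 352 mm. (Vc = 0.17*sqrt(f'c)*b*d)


Vc = 0.17 * sqrt(40) * 262 * 352 / 1000
= 99.16 kN

99.16


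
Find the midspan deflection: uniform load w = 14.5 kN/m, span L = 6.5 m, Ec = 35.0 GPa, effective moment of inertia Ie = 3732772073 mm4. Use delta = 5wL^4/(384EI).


Convert: L = 6.5 m = 6500 mm, Ec = 35.0 GPa = 35000 MPa
delta = 5 * 14.5 * 6500^4 / (384 * 35000 * 3732772073)
= 2.58 mm

2.58


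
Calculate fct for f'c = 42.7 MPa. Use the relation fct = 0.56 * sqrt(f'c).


fct = 0.56 * sqrt(42.7)
= 0.56 * 6.535
= 3.659 MPa

3.659


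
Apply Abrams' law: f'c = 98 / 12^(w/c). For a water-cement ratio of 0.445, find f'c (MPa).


f'c = 98 / 12^0.445
= 98 / 3.022
= 32.43 MPa

32.43


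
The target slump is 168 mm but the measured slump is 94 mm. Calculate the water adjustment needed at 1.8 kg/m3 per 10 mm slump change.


Difference = 168 - 94 = 74 mm
Water adjustment = 74 * 1.8 / 10 = 13.3 kg/m3

13.3


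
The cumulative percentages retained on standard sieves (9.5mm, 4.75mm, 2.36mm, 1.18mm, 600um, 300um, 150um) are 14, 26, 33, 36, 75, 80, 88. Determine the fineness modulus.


FM = sum(cumulative % retained) / 100
= 352 / 100
= 3.52

3.52


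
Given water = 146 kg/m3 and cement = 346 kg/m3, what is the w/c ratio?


w/c = water / cement
w/c = 146 / 346 = 0.422

0.422


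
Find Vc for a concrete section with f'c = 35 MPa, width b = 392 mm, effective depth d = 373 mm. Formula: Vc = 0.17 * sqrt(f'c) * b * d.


Vc = 0.17 * sqrt(35) * 392 * 373 / 1000
= 147.05 kN

147.05


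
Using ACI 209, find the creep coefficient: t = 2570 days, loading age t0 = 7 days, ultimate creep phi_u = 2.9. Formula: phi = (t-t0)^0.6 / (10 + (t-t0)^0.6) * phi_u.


dt = 2570 - 7 = 2563
phi = 2563^0.6 / (10 + 2563^0.6) * 2.9
= 2.66

2.66


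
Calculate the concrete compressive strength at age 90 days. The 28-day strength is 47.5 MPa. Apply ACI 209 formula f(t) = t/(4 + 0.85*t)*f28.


f(90) = 90 / (4 + 0.85 * 90) * 47.5
= 90 / 80.5 * 47.5
= 53.11 MPa

53.11


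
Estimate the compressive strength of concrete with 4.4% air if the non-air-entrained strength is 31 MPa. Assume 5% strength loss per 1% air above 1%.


Strength loss = (4.4 - 1) * 5 = 17.0%
f'c = 31 * (1 - 17.0/100)
= 25.73 MPa

25.73


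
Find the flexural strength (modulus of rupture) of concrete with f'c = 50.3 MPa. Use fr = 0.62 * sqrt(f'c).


fr = 0.62 * sqrt(50.3)
= 4.397 MPa

4.397


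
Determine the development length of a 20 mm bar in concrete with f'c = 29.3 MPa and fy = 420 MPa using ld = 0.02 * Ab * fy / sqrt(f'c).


Ab = pi * 20^2 / 4 = 314.159 mm2
ld = 0.02 * 314.159 * 420 / sqrt(29.3)
= 487.5 mm

487.5


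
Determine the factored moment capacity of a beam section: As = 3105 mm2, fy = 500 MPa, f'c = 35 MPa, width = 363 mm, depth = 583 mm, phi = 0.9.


a = As * fy / (0.85 * f'c * b)
= 3105 * 500 / (0.85 * 35 * 363)
= 143.76 mm
Mn = As * fy * (d - a/2) / 10^6
= 793.5138 kN-m
phi*Mn = 0.9 * 793.5138 = 714.16 kN-m

714.16


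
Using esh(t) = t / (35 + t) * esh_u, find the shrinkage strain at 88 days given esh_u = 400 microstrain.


esh(88) = 88 / (35 + 88) * 400
= 88 / 123 * 400
= 286.2 microstrain

286.2


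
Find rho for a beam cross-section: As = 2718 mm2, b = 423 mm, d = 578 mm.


rho = As / (b * d)
= 2718 / (423 * 578)
= 0.0111

0.0111


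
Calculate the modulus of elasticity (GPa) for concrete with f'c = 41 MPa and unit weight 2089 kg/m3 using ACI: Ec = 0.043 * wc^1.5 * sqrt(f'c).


Ec = 0.043 * 2089^1.5 * sqrt(41) / 1000
= 26.29 GPa

26.29


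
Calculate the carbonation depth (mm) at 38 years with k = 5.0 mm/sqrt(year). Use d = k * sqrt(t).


depth = k * sqrt(t)
= 5.0 * sqrt(38)
= 30.82 mm

30.82


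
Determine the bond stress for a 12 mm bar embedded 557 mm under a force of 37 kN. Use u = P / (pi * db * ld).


u = P / (pi * db * ld)
= 37 * 1000 / (pi * 12 * 557)
= 1.762 MPa

1.762


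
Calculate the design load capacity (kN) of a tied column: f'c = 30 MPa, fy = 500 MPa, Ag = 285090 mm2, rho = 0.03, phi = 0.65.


Ast = rho * Ag = 0.03 * 285090 = 8552.7 mm2
phi*Pn = 0.65 * 0.80 * (0.85 * 30 * (285090 - 8552.7) + 500 * 8552.7) / 1000
= 5890.59 kN

5890.59


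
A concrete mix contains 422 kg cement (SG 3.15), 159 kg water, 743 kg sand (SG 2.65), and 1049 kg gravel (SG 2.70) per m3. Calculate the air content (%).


Vol cement = 422 / (3.15 * 1000) = 0.133968 m3
Vol water = 159 / 1000 = 0.159 m3
Vol sand = 743 / (2.65 * 1000) = 0.280377 m3
Vol gravel = 1049 / (2.70 * 1000) = 0.388519 m3
Total solid + water volume = 0.961864 m3
Air = (1 - 0.961864) * 100 = 3.81%

3.81


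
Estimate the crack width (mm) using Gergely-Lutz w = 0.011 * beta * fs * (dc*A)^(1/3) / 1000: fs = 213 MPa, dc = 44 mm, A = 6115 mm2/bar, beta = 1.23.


w = 0.011 * beta * fs * (dc * A)^(1/3) / 1000
= 0.011 * 1.23 * 213 * (44 * 6115)^(1/3) / 1000
= 0.186 mm

0.186


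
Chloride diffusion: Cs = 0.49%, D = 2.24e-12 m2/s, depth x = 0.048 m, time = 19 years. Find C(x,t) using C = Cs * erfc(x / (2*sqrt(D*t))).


t_seconds = 19 * 365.25 * 24 * 3600 = 599594400.0 s
arg = 0.048 / (2 * sqrt(2.24e-12 * 599594400.0))
= 0.6549
erfc(0.6549) = 0.3544
C = 0.49 * 0.3544 = 0.1736%

0.1736


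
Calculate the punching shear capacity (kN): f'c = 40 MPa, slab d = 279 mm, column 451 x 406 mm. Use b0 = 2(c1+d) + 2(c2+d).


b0 = 2*(451 + 279) + 2*(406 + 279) = 2830 mm
Vc = 0.33 * sqrt(40) * 2830 * 279 / 1000
= 1647.91 kN

1647.91


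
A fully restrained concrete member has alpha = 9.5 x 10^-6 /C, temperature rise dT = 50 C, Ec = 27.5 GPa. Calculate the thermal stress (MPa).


sigma = alpha * dT * Ec
= 9.5e-6 * 50 * 27.5 * 1000
= 13.062 MPa

13.062


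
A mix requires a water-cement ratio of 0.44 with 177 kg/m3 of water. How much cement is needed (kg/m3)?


Cement = water / (w/c)
= 177 / 0.44
= 402.3 kg/m3

402.3


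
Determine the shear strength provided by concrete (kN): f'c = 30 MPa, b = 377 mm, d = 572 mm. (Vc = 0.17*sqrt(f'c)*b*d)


Vc = 0.17 * sqrt(30) * 377 * 572 / 1000
= 200.79 kN

200.79


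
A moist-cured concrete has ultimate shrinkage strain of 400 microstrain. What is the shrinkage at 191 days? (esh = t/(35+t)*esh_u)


esh(191) = 191 / (35 + 191) * 400
= 191 / 226 * 400
= 338.1 microstrain

338.1


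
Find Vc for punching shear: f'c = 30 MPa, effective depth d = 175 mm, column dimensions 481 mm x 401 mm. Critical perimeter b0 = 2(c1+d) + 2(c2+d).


b0 = 2*(481 + 175) + 2*(401 + 175) = 2464 mm
Vc = 0.33 * sqrt(30) * 2464 * 175 / 1000
= 779.39 kN

779.39


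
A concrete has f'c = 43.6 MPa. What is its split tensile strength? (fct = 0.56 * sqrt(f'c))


fct = 0.56 * sqrt(43.6)
= 0.56 * 6.603
= 3.698 MPa

3.698


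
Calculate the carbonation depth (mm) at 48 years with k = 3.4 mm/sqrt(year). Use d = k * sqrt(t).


depth = k * sqrt(t)
= 3.4 * sqrt(48)
= 23.56 mm

23.56


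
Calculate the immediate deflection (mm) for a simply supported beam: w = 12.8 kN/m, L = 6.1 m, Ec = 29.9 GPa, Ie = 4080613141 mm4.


Convert: L = 6.1 m = 6100 mm, Ec = 29.9 GPa = 29900 MPa
delta = 5 * 12.8 * 6100^4 / (384 * 29900 * 4080613141)
= 1.89 mm

1.89


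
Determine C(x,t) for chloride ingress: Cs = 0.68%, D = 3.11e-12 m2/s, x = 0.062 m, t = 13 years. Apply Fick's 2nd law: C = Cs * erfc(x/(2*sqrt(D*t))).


t_seconds = 13 * 365.25 * 24 * 3600 = 410248800.0 s
arg = 0.062 / (2 * sqrt(3.11e-12 * 410248800.0))
= 0.8679
erfc(0.8679) = 0.2197
C = 0.68 * 0.2197 = 0.1494%

0.1494


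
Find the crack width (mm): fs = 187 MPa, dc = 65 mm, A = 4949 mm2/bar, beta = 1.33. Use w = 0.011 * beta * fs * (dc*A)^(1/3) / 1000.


w = 0.011 * beta * fs * (dc * A)^(1/3) / 1000
= 0.011 * 1.33 * 187 * (65 * 4949)^(1/3) / 1000
= 0.187 mm

0.187


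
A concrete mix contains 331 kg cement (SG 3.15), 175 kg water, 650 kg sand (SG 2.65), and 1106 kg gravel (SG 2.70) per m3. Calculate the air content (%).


Vol cement = 331 / (3.15 * 1000) = 0.105079 m3
Vol water = 175 / 1000 = 0.175 m3
Vol sand = 650 / (2.65 * 1000) = 0.245283 m3
Vol gravel = 1106 / (2.70 * 1000) = 0.40963 m3
Total solid + water volume = 0.934992 m3
Air = (1 - 0.934992) * 100 = 6.5%

6.5


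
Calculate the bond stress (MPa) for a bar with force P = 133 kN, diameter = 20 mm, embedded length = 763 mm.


u = P / (pi * db * ld)
= 133 * 1000 / (pi * 20 * 763)
= 2.774 MPa

2.774


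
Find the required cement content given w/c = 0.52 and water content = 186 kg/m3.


Cement = water / (w/c)
= 186 / 0.52
= 357.7 kg/m3

357.7


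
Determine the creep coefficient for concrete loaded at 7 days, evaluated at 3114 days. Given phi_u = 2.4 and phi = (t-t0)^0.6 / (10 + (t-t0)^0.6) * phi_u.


dt = 3114 - 7 = 3107
phi = 3107^0.6 / (10 + 3107^0.6) * 2.4
= 2.222

2.222


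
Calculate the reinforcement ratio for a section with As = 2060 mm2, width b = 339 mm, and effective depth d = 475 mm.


rho = As / (b * d)
= 2060 / (339 * 475)
= 0.0128

0.0128


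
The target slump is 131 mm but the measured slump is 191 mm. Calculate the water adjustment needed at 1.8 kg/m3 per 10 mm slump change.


Difference = 131 - 191 = -60 mm
Water adjustment = -60 * 1.8 / 10 = -10.8 kg/m3

-10.8


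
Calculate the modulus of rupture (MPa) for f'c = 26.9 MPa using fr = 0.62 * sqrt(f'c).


fr = 0.62 * sqrt(26.9)
= 3.216 MPa

3.216


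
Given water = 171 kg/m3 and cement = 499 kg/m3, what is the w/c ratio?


w/c = water / cement
w/c = 171 / 499 = 0.343

0.343


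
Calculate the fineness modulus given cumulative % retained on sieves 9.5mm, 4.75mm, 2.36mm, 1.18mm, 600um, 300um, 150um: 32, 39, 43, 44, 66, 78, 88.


FM = sum(cumulative % retained) / 100
= 390 / 100
= 3.9

3.9


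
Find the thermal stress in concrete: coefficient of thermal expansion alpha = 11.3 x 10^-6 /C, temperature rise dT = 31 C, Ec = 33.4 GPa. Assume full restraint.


sigma = alpha * dT * Ec
= 11.3e-6 * 31 * 33.4 * 1000
= 11.7 MPa

11.7


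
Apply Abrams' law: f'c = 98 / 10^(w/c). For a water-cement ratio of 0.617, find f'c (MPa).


f'c = 98 / 10^0.617
= 98 / 4.14
= 23.67 MPa

23.67


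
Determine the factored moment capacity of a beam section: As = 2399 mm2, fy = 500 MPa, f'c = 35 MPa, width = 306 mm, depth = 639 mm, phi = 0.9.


a = As * fy / (0.85 * f'c * b)
= 2399 * 500 / (0.85 * 35 * 306)
= 131.7625 mm
Mn = As * fy * (d - a/2) / 10^6
= 687.4559 kN-m
phi*Mn = 0.9 * 687.4559 = 618.71 kN-m

618.71


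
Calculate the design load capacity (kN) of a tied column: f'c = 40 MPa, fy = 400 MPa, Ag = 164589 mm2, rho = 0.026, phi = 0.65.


Ast = rho * Ag = 0.026 * 164589 = 4279.314 mm2
phi*Pn = 0.65 * 0.80 * (0.85 * 40 * (164589 - 4279.314) + 400 * 4279.314) / 1000
= 3724.37 kN

3724.37


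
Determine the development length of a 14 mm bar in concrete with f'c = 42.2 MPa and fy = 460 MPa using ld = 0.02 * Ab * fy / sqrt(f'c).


Ab = pi * 14^2 / 4 = 153.938 mm2
ld = 0.02 * 153.938 * 460 / sqrt(42.2)
= 218.0 mm

218.0


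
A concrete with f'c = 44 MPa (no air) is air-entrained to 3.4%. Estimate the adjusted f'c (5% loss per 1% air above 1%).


Strength loss = (3.4 - 1) * 5 = 12.0%
f'c = 44 * (1 - 12.0/100)
= 38.72 MPa

38.72


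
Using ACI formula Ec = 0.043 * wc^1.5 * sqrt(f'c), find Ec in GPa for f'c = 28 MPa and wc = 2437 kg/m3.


Ec = 0.043 * 2437^1.5 * sqrt(28) / 1000
= 27.37 GPa

27.37


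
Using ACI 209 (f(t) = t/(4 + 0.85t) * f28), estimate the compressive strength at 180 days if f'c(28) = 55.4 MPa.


f(180) = 180 / (4 + 0.85 * 180) * 55.4
= 180 / 157.0 * 55.4
= 63.52 MPa

63.52


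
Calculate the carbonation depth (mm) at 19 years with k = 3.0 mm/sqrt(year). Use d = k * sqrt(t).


depth = k * sqrt(t)
= 3.0 * sqrt(19)
= 13.08 mm

13.08


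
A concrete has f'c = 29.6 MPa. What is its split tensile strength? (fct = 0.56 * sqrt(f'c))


fct = 0.56 * sqrt(29.6)
= 0.56 * 5.441
= 3.047 MPa

3.047


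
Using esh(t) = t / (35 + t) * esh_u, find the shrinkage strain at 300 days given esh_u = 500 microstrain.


esh(300) = 300 / (35 + 300) * 500
= 300 / 335 * 500
= 447.8 microstrain

447.8


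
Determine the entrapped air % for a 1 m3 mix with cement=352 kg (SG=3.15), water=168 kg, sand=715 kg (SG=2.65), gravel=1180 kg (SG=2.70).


Vol cement = 352 / (3.15 * 1000) = 0.111746 m3
Vol water = 168 / 1000 = 0.168 m3
Vol sand = 715 / (2.65 * 1000) = 0.269811 m3
Vol gravel = 1180 / (2.70 * 1000) = 0.437037 m3
Total solid + water volume = 0.986594 m3
Air = (1 - 0.986594) * 100 = 1.34%

1.34


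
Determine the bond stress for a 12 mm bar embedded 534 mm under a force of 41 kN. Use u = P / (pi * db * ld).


u = P / (pi * db * ld)
= 41 * 1000 / (pi * 12 * 534)
= 2.037 MPa

2.037


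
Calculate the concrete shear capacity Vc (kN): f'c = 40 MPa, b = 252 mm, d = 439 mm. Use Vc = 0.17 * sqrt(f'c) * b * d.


Vc = 0.17 * sqrt(40) * 252 * 439 / 1000
= 118.94 kN

118.94


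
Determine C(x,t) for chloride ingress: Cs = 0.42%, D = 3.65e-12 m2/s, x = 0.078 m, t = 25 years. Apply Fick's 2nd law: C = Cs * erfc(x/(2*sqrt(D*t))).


t_seconds = 25 * 365.25 * 24 * 3600 = 788940000.0 s
arg = 0.078 / (2 * sqrt(3.65e-12 * 788940000.0))
= 0.7268
erfc(0.7268) = 0.304
C = 0.42 * 0.304 = 0.1277%

0.1277


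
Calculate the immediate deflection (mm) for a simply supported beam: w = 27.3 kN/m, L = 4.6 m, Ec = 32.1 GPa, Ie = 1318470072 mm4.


Convert: L = 4.6 m = 4600 mm, Ec = 32.1 GPa = 32100 MPa
delta = 5 * 27.3 * 4600^4 / (384 * 32100 * 1318470072)
= 3.76 mm

3.76


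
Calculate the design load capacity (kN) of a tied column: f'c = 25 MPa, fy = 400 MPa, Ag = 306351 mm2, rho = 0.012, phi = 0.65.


Ast = rho * Ag = 0.012 * 306351 = 3676.212 mm2
phi*Pn = 0.65 * 0.80 * (0.85 * 25 * (306351 - 3676.212) + 400 * 3676.212) / 1000
= 4109.21 kN

4109.21


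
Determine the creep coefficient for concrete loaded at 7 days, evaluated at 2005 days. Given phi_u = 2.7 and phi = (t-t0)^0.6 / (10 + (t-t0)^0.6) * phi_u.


dt = 2005 - 7 = 1998
phi = 1998^0.6 / (10 + 1998^0.6) * 2.7
= 2.444

2.444


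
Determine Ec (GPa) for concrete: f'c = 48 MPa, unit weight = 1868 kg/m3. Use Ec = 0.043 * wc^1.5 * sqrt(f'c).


Ec = 0.043 * 1868^1.5 * sqrt(48) / 1000
= 24.05 GPa

24.05


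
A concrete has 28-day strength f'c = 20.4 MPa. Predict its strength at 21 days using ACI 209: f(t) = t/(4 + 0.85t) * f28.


f(21) = 21 / (4 + 0.85 * 21) * 20.4
= 21 / 21.85 * 20.4
= 19.61 MPa

19.61


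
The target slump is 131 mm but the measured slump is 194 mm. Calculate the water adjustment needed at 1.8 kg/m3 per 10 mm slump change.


Difference = 131 - 194 = -63 mm
Water adjustment = -63 * 1.8 / 10 = -11.3 kg/m3

-11.3


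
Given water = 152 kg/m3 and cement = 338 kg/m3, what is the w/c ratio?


w/c = water / cement
w/c = 152 / 338 = 0.45

0.45


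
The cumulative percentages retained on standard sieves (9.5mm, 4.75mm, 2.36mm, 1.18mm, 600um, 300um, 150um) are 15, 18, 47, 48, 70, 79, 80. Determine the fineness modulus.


FM = sum(cumulative % retained) / 100
= 357 / 100
= 3.57

3.57


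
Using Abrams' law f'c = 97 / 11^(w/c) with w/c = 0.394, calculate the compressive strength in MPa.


f'c = 97 / 11^0.394
= 97 / 2.572
= 37.71 MPa

37.71


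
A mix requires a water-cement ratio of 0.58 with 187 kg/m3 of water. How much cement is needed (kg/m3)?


Cement = water / (w/c)
= 187 / 0.58
= 322.4 kg/m3

322.4


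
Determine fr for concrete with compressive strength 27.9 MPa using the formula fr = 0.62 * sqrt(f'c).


fr = 0.62 * sqrt(27.9)
= 3.275 MPa

3.275


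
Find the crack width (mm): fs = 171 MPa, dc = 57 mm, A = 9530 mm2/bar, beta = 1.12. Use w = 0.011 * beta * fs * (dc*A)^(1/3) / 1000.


w = 0.011 * beta * fs * (dc * A)^(1/3) / 1000
= 0.011 * 1.12 * 171 * (57 * 9530)^(1/3) / 1000
= 0.172 mm

0.172


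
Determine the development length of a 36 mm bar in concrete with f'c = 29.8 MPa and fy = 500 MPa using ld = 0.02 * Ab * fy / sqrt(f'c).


Ab = pi * 36^2 / 4 = 1017.876 mm2
ld = 0.02 * 1017.876 * 500 / sqrt(29.8)
= 1864.6 mm

1864.6


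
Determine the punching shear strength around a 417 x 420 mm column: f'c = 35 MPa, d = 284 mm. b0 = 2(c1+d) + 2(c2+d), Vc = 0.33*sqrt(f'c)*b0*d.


b0 = 2*(417 + 284) + 2*(420 + 284) = 2810 mm
Vc = 0.33 * sqrt(35) * 2810 * 284 / 1000
= 1558.02 kN

1558.02


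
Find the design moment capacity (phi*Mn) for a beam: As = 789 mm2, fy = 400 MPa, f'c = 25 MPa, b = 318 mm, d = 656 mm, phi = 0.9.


a = As * fy / (0.85 * f'c * b)
= 789 * 400 / (0.85 * 25 * 318)
= 46.7037 mm
Mn = As * fy * (d - a/2) / 10^6
= 199.6638 kN-m
phi*Mn = 0.9 * 199.6638 = 179.7 kN-m

179.7


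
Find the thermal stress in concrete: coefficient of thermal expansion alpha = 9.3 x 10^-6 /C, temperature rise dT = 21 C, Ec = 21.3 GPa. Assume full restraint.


sigma = alpha * dT * Ec
= 9.3e-6 * 21 * 21.3 * 1000
= 4.16 MPa

4.16


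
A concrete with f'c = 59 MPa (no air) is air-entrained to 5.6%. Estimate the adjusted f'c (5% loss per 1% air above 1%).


Strength loss = (5.6 - 1) * 5 = 23.0%
f'c = 59 * (1 - 23.0/100)
= 45.43 MPa

45.43


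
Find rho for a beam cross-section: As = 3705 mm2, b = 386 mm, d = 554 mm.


rho = As / (b * d)
= 3705 / (386 * 554)
= 0.0173

0.0173


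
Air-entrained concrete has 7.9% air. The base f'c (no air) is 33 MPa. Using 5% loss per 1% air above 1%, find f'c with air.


Strength loss = (7.9 - 1) * 5 = 34.5%
f'c = 33 * (1 - 34.5/100)
= 21.62 MPa

21.62


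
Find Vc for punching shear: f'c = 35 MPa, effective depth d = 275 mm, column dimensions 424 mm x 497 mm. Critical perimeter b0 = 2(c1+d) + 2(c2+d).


b0 = 2*(424 + 275) + 2*(497 + 275) = 2942 mm
Vc = 0.33 * sqrt(35) * 2942 * 275 / 1000
= 1579.51 kN

1579.51


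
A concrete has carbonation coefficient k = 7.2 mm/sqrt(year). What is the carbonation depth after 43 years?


depth = k * sqrt(t)
= 7.2 * sqrt(43)
= 47.21 mm

47.21


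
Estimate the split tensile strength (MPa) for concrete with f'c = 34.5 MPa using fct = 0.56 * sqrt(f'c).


fct = 0.56 * sqrt(34.5)
= 0.56 * 5.874
= 3.289 MPa

3.289


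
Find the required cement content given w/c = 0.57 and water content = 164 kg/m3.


Cement = water / (w/c)
= 164 / 0.57
= 287.7 kg/m3

287.7


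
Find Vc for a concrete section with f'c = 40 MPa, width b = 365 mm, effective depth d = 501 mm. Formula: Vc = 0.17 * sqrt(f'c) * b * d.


Vc = 0.17 * sqrt(40) * 365 * 501 / 1000
= 196.61 kN

196.61


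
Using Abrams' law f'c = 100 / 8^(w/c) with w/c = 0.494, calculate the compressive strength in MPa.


f'c = 100 / 8^0.494
= 100 / 2.793
= 35.8 MPa

35.8


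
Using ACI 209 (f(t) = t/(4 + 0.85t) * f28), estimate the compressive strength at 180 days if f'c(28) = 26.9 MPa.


f(180) = 180 / (4 + 0.85 * 180) * 26.9
= 180 / 157.0 * 26.9
= 30.84 MPa

30.84


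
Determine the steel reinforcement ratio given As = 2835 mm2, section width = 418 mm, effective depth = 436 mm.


rho = As / (b * d)
= 2835 / (418 * 436)
= 0.0156

0.0156


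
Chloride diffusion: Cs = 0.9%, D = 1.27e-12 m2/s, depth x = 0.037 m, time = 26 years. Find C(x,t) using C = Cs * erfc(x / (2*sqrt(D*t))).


t_seconds = 26 * 365.25 * 24 * 3600 = 820497600.0 s
arg = 0.037 / (2 * sqrt(1.27e-12 * 820497600.0))
= 0.5731
erfc(0.5731) = 0.4177
C = 0.9 * 0.4177 = 0.3759%

0.3759


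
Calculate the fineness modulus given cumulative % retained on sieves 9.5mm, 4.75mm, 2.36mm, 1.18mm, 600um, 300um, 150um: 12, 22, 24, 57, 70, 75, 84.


FM = sum(cumulative % retained) / 100
= 344 / 100
= 3.44

3.44


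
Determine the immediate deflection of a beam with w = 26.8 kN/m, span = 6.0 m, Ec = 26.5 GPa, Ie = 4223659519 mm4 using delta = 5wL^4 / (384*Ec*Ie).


Convert: L = 6.0 m = 6000 mm, Ec = 26.5 GPa = 26500 MPa
delta = 5 * 26.8 * 6000^4 / (384 * 26500 * 4223659519)
= 4.04 mm

4.04


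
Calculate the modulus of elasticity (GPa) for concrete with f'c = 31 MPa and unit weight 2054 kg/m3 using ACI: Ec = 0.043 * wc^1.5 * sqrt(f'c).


Ec = 0.043 * 2054^1.5 * sqrt(31) / 1000
= 22.29 GPa

22.29


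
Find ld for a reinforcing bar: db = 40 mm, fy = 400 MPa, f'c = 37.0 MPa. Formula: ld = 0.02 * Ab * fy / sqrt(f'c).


Ab = pi * 40^2 / 4 = 1256.637 mm2
ld = 0.02 * 1256.637 * 400 / sqrt(37.0)
= 1652.7 mm

1652.7


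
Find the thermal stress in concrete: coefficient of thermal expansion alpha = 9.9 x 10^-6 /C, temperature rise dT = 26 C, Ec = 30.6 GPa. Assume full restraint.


sigma = alpha * dT * Ec
= 9.9e-6 * 26 * 30.6 * 1000
= 7.876 MPa

7.876


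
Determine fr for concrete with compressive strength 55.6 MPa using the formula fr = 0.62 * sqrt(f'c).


fr = 0.62 * sqrt(55.6)
= 4.623 MPa

4.623


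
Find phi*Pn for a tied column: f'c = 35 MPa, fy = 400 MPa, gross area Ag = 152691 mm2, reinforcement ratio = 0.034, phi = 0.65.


Ast = rho * Ag = 0.034 * 152691 = 5191.494 mm2
phi*Pn = 0.65 * 0.80 * (0.85 * 35 * (152691 - 5191.494) + 400 * 5191.494) / 1000
= 3361.65 kN

3361.65


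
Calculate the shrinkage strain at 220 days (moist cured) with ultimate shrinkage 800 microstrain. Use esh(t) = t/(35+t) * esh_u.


esh(220) = 220 / (35 + 220) * 800
= 220 / 255 * 800
= 690.2 microstrain

690.2


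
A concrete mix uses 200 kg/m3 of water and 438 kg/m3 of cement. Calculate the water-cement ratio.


w/c = water / cement
w/c = 200 / 438 = 0.457

0.457


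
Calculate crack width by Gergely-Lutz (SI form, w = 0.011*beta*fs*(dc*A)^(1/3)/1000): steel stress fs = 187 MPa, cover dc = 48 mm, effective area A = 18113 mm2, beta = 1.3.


w = 0.011 * beta * fs * (dc * A)^(1/3) / 1000
= 0.011 * 1.3 * 187 * (48 * 18113)^(1/3) / 1000
= 0.255 mm

0.255


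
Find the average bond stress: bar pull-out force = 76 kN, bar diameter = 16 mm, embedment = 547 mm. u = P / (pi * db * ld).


u = P / (pi * db * ld)
= 76 * 1000 / (pi * 16 * 547)
= 2.764 MPa

2.764


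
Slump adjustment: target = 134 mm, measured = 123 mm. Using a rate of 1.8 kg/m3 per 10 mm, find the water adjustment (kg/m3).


Difference = 134 - 123 = 11 mm
Water adjustment = 11 * 1.8 / 10 = 2.0 kg/m3

2.0


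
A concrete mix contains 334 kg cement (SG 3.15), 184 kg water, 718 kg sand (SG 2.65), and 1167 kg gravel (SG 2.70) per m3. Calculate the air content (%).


Vol cement = 334 / (3.15 * 1000) = 0.106032 m3
Vol water = 184 / 1000 = 0.184 m3
Vol sand = 718 / (2.65 * 1000) = 0.270943 m3
Vol gravel = 1167 / (2.70 * 1000) = 0.432222 m3
Total solid + water volume = 0.993197 m3
Air = (1 - 0.993197) * 100 = 0.68%

0.68


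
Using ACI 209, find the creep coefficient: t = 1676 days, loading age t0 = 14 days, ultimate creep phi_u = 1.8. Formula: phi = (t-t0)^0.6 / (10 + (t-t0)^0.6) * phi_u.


dt = 1676 - 14 = 1662
phi = 1662^0.6 / (10 + 1662^0.6) * 1.8
= 1.612

1.612


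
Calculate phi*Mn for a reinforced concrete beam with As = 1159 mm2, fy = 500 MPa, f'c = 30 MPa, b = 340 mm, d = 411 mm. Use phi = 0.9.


a = As * fy / (0.85 * f'c * b)
= 1159 * 500 / (0.85 * 30 * 340)
= 66.8397 mm
Mn = As * fy * (d - a/2) / 10^6
= 218.8077 kN-m
phi*Mn = 0.9 * 218.8077 = 196.93 kN-m

196.93


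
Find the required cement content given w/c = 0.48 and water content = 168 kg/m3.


Cement = water / (w/c)
= 168 / 0.48
= 350.0 kg/m3

350.0


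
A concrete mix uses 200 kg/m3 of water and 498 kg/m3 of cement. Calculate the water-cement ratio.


w/c = water / cement
w/c = 200 / 498 = 0.402

0.402


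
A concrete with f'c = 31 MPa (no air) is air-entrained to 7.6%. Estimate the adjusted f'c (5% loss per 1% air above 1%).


Strength loss = (7.6 - 1) * 5 = 33.0%
f'c = 31 * (1 - 33.0/100)
= 20.77 MPa

20.77


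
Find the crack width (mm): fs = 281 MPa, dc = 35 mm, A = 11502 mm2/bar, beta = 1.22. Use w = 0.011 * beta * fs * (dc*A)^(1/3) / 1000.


w = 0.011 * beta * fs * (dc * A)^(1/3) / 1000
= 0.011 * 1.22 * 281 * (35 * 11502)^(1/3) / 1000
= 0.278 mm

0.278


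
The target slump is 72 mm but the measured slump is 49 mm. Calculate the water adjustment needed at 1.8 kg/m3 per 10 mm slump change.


Difference = 72 - 49 = 23 mm
Water adjustment = 23 * 1.8 / 10 = 4.1 kg/m3

4.1


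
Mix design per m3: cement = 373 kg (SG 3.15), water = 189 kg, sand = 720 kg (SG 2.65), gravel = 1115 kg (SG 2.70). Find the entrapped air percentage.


Vol cement = 373 / (3.15 * 1000) = 0.118413 m3
Vol water = 189 / 1000 = 0.189 m3
Vol sand = 720 / (2.65 * 1000) = 0.271698 m3
Vol gravel = 1115 / (2.70 * 1000) = 0.412963 m3
Total solid + water volume = 0.992074 m3
Air = (1 - 0.992074) * 100 = 0.79%

0.79


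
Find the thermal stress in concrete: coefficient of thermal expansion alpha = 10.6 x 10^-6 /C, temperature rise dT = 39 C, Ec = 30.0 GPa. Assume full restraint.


sigma = alpha * dT * Ec
= 10.6e-6 * 39 * 30.0 * 1000
= 12.402 MPa

12.402


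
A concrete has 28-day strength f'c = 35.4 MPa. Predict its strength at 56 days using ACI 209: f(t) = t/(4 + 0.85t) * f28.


f(56) = 56 / (4 + 0.85 * 56) * 35.4
= 56 / 51.6 * 35.4
= 38.42 MPa

38.42


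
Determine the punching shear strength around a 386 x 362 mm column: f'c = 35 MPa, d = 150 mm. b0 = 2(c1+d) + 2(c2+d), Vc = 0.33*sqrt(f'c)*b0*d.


b0 = 2*(386 + 150) + 2*(362 + 150) = 2096 mm
Vc = 0.33 * sqrt(35) * 2096 * 150 / 1000
= 613.81 kN

613.81


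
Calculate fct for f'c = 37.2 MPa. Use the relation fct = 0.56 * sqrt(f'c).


fct = 0.56 * sqrt(37.2)
= 0.56 * 6.099
= 3.416 MPa

3.416


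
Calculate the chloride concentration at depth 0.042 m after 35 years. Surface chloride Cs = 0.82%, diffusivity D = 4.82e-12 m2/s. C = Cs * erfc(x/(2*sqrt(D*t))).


t_seconds = 35 * 365.25 * 24 * 3600 = 1104516000.0 s
arg = 0.042 / (2 * sqrt(4.82e-12 * 1104516000.0))
= 0.2878
erfc(0.2878) = 0.684
C = 0.82 * 0.684 = 0.5609%

0.5609


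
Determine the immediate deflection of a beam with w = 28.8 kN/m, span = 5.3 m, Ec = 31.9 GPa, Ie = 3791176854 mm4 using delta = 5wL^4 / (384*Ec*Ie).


Convert: L = 5.3 m = 5300 mm, Ec = 31.9 GPa = 31900 MPa
delta = 5 * 28.8 * 5300^4 / (384 * 31900 * 3791176854)
= 2.45 mm

2.45


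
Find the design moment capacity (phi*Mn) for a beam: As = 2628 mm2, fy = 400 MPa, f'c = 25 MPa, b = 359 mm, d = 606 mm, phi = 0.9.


a = As * fy / (0.85 * f'c * b)
= 2628 * 400 / (0.85 * 25 * 359)
= 137.7945 mm
Mn = As * fy * (d - a/2) / 10^6
= 564.6024 kN-m
phi*Mn = 0.9 * 564.6024 = 508.14 kN-m

508.14


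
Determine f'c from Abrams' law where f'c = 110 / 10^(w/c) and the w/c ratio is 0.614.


f'c = 110 / 10^0.614
= 110 / 4.111
= 26.75 MPa

26.75


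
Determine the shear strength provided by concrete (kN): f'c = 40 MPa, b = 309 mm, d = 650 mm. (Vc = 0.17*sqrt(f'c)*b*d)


Vc = 0.17 * sqrt(40) * 309 * 650 / 1000
= 215.95 kN

215.95


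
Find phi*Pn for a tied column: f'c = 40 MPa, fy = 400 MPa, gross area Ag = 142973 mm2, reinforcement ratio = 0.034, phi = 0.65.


Ast = rho * Ag = 0.034 * 142973 = 4861.082 mm2
phi*Pn = 0.65 * 0.80 * (0.85 * 40 * (142973 - 4861.082) + 400 * 4861.082) / 1000
= 3452.92 kN

3452.92


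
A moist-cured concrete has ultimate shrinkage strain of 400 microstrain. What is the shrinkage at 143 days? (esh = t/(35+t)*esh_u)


esh(143) = 143 / (35 + 143) * 400
= 143 / 178 * 400
= 321.3 microstrain

321.3


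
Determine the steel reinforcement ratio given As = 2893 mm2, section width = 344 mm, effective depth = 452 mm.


rho = As / (b * d)
= 2893 / (344 * 452)
= 0.0186

0.0186


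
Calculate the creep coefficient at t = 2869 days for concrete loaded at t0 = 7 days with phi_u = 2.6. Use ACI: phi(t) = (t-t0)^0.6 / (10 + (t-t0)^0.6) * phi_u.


dt = 2869 - 7 = 2862
phi = 2862^0.6 / (10 + 2862^0.6) * 2.6
= 2.398

2.398


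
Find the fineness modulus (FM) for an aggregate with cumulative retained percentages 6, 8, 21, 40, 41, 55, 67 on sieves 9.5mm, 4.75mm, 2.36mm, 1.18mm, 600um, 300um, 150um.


FM = sum(cumulative % retained) / 100
= 238 / 100
= 2.38

2.38


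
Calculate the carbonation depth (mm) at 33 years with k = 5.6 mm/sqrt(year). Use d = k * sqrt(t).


depth = k * sqrt(t)
= 5.6 * sqrt(33)
= 32.17 mm

32.17


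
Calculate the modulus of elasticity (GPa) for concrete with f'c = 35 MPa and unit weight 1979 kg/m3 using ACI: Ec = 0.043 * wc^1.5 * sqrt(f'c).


Ec = 0.043 * 1979^1.5 * sqrt(35) / 1000
= 22.4 GPa

22.4


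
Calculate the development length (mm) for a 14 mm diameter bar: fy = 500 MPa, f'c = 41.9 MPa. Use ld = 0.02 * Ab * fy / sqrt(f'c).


Ab = pi * 14^2 / 4 = 153.938 mm2
ld = 0.02 * 153.938 * 500 / sqrt(41.9)
= 237.8 mm

237.8
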